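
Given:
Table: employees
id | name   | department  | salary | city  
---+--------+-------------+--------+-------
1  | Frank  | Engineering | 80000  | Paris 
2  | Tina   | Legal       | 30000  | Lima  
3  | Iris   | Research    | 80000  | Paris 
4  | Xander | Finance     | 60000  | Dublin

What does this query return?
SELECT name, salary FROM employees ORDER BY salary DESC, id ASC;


Sorting by salary DESC, then id ASC for ties

4 rows:
Frank, 80000
Iris, 80000
Xander, 60000
Tina, 30000


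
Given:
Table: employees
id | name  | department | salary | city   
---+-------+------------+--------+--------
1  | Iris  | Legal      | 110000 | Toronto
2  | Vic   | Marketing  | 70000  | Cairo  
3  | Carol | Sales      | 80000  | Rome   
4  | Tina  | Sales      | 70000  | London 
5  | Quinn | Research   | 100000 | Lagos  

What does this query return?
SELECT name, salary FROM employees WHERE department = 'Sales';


Filtering: department = 'Sales'
Matching rows: 2

2 rows:
Carol, 80000
Tina, 70000


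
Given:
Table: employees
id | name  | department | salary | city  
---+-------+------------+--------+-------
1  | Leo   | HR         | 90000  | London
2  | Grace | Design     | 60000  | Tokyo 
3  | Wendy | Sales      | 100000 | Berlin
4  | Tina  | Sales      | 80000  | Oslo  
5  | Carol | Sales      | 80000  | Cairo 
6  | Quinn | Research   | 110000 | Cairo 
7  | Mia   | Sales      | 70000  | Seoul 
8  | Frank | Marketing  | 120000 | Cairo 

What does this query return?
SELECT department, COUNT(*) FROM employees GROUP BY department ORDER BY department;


Assigning each row to its department group:
  Leo -> HR
  Grace -> Design
  Wendy -> Sales
  Tina -> Sales
  Carol -> Sales
  Quinn -> Research
  Mia -> Sales
  Frank -> Marketing


5 groups:
Design, 1
HR, 1
Marketing, 1
Research, 1
Sales, 4


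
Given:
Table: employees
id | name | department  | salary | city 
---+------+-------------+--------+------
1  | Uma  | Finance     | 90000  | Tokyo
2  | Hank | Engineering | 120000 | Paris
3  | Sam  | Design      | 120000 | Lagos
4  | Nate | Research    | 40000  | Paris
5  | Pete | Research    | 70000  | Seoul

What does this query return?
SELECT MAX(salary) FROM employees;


Salaries: 90000, 120000, 120000, 40000, 70000
MAX = 120000

120000


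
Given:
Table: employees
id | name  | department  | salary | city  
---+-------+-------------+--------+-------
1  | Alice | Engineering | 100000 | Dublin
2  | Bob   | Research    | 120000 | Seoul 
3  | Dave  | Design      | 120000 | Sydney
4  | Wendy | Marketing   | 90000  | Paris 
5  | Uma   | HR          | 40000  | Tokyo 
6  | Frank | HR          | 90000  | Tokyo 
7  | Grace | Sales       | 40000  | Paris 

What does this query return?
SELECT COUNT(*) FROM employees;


COUNT(*) counts all rows

7


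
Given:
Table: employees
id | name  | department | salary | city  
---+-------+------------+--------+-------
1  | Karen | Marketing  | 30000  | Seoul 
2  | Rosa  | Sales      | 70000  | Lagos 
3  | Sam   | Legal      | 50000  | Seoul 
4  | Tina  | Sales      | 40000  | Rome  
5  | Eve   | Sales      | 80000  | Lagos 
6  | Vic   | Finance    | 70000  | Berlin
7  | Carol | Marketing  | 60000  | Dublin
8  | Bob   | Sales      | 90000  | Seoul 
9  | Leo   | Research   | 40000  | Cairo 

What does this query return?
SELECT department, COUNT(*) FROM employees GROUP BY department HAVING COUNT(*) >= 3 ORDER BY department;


Groups with count >= 3:
  Sales: 4 -> PASS
  Finance: 1 -> filtered out
  Legal: 1 -> filtered out
  Marketing: 2 -> filtered out
  Research: 1 -> filtered out


1 groups:
Sales, 4


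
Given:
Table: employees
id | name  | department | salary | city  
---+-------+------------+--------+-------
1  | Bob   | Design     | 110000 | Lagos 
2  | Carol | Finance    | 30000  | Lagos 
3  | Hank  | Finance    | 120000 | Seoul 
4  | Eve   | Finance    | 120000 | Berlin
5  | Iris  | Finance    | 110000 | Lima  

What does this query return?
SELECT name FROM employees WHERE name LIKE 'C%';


LIKE 'C%' matches names starting with 'C'
Matching: 1

1 rows:
Carol


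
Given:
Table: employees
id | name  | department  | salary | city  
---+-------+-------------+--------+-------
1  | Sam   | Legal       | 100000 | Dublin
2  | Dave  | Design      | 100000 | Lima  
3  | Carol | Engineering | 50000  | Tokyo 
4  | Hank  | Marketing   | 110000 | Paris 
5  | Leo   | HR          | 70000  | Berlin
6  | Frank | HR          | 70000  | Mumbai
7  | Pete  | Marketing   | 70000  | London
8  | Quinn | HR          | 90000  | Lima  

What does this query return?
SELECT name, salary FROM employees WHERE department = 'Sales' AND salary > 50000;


Filtering: department = 'Sales' AND salary > 50000
Matching: 0 rows

Empty result set (0 rows)


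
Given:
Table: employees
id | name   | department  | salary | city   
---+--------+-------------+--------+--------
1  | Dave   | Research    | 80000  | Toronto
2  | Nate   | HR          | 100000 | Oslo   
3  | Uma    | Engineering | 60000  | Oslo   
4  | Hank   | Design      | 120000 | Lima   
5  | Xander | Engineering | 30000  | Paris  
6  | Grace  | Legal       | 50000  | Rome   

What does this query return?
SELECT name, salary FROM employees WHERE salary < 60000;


Filtering: salary < 60000
Matching: 2 rows

2 rows:
Xander, 30000
Grace, 50000


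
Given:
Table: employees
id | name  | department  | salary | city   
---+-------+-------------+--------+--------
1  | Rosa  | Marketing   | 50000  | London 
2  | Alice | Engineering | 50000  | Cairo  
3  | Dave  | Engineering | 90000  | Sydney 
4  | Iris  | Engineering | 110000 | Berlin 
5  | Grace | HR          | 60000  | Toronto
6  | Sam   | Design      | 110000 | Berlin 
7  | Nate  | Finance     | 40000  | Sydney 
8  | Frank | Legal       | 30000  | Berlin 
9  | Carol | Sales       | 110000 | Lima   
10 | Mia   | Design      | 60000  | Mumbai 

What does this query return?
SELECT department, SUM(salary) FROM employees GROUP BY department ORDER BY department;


Summing salary within each department:
  Design: 110000 + 60000 = 170000
  Engineering: 50000 + 90000 + 110000 = 250000
  Finance: 40000 = 40000
  HR: 60000 = 60000
  Legal: 30000 = 30000
  Marketing: 50000 = 50000
  Sales: 110000 = 110000


7 groups:
Design, 170000
Engineering, 250000
Finance, 40000
HR, 60000
Legal, 30000
Marketing, 50000
Sales, 110000


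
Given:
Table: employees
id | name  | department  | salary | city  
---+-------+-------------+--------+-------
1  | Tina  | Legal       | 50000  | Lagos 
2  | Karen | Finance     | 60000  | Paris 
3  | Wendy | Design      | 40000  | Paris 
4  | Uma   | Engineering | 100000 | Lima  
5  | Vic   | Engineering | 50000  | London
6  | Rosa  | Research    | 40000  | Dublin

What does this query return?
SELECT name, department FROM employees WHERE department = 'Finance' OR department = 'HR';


Filtering: department = 'Finance' OR 'HR'
Matching: 1 rows

1 rows:
Karen, Finance


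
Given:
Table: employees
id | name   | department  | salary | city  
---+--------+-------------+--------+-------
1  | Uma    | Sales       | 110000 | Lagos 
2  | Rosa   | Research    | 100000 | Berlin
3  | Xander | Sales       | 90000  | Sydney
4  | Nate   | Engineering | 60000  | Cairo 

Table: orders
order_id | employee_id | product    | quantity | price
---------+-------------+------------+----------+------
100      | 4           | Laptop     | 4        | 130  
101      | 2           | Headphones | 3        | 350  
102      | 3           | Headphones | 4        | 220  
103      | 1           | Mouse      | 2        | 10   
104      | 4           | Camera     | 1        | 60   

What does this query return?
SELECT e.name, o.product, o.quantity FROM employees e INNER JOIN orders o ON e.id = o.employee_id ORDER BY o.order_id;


Joining employees.id = orders.employee_id:
  employee Nate (id=4) -> order Laptop
  employee Rosa (id=2) -> order Headphones
  employee Xander (id=3) -> order Headphones
  employee Uma (id=1) -> order Mouse
  employee Nate (id=4) -> order Camera


5 rows:
Nate, Laptop, 4
Rosa, Headphones, 3
Xander, Headphones, 4
Uma, Mouse, 2
Nate, Camera, 1


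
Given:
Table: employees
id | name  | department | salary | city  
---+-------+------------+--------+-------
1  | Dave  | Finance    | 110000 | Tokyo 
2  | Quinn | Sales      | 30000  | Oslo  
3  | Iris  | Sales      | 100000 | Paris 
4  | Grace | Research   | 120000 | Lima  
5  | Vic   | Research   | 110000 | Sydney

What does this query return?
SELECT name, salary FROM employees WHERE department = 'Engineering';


Filtering: department = 'Engineering'
Matching rows: 0

Empty result set (0 rows)


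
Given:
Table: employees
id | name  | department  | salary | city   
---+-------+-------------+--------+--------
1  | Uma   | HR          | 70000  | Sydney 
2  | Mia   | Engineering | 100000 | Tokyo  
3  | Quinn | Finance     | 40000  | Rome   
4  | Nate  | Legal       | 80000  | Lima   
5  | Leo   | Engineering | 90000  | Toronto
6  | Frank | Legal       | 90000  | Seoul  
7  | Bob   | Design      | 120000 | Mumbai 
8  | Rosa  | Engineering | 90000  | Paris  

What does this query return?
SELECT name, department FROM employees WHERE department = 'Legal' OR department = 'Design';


Filtering: department = 'Legal' OR 'Design'
Matching: 3 rows

3 rows:
Nate, Legal
Frank, Legal
Bob, Design


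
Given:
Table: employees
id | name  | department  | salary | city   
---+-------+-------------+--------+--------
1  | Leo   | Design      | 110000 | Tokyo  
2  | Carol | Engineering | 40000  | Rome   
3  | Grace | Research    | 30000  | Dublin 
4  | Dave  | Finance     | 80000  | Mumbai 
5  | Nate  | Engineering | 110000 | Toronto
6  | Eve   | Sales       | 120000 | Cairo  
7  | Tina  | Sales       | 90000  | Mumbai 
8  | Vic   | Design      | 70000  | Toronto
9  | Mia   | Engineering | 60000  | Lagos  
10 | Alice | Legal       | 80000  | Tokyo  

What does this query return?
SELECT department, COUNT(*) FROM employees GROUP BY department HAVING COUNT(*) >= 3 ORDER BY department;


Groups with count >= 3:
  Engineering: 3 -> PASS
  Design: 2 -> filtered out
  Finance: 1 -> filtered out
  Legal: 1 -> filtered out
  Research: 1 -> filtered out
  Sales: 2 -> filtered out


1 groups:
Engineering, 3


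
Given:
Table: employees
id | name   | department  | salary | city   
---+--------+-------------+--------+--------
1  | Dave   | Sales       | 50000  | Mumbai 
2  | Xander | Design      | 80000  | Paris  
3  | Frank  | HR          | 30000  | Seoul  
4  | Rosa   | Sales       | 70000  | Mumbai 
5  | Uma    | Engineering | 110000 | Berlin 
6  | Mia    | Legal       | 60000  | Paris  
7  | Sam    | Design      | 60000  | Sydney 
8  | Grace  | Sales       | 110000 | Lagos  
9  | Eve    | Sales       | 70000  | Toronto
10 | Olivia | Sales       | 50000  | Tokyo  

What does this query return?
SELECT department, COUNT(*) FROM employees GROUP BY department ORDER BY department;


Assigning each row to its department group:
  Dave -> Sales
  Xander -> Design
  Frank -> HR
  Rosa -> Sales
  Uma -> Engineering
  Mia -> Legal
  Sam -> Design
  Grace -> Sales
  Eve -> Sales
  Olivia -> Sales


5 groups:
Design, 2
Engineering, 1
HR, 1
Legal, 1
Sales, 5


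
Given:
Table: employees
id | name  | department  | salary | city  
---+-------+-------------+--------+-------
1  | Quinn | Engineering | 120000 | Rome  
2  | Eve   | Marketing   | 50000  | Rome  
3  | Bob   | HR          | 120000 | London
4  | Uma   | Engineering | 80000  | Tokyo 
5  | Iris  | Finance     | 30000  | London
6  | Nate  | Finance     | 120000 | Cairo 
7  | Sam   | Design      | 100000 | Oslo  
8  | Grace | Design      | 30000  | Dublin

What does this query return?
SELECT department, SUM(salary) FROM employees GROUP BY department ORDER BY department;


Summing salary within each department:
  Design: 100000 + 30000 = 130000
  Engineering: 120000 + 80000 = 200000
  Finance: 30000 + 120000 = 150000
  HR: 120000 = 120000
  Marketing: 50000 = 50000


5 groups:
Design, 130000
Engineering, 200000
Finance, 150000
HR, 120000
Marketing, 50000


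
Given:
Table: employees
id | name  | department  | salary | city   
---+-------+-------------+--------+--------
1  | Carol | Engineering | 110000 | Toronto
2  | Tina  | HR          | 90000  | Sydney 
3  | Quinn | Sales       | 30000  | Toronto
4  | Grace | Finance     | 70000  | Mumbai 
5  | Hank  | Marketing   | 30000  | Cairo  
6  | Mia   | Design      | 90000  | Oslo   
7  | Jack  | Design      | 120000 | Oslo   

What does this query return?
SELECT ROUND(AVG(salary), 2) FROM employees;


SUM(salary) = 540000
COUNT = 7
ROUND(AVG, 2) = ROUND(540000 / 7, 2) = 77142.86

77142.86


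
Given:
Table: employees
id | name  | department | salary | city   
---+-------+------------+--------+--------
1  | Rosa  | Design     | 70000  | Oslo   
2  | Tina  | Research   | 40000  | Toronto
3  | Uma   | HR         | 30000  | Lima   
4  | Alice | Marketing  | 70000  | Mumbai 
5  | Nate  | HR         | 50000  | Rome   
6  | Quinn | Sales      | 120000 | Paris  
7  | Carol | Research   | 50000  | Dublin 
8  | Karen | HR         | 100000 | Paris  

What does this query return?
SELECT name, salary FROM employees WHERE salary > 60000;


Filtering: salary > 60000
Matching: 4 rows

4 rows:
Rosa, 70000
Alice, 70000
Quinn, 120000
Karen, 100000


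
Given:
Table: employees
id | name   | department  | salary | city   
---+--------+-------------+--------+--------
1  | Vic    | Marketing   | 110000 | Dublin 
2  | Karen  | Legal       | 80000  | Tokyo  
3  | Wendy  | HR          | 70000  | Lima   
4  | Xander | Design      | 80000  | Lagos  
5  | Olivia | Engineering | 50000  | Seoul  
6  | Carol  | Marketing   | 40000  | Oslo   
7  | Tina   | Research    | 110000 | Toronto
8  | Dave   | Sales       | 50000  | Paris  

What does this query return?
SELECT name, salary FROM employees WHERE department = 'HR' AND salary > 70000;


Filtering: department = 'HR' AND salary > 70000
Matching: 0 rows

Empty result set (0 rows)


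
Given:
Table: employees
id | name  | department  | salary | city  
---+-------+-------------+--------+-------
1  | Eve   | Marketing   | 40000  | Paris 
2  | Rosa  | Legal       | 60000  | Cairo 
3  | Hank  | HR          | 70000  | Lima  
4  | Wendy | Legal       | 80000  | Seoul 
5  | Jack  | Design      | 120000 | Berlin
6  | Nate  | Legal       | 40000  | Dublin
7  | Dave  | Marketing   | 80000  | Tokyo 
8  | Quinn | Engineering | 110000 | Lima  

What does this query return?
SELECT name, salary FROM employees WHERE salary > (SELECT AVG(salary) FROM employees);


Subquery: AVG(salary) = 75000.0
Filtering: salary > 75000.0
  Wendy (80000) -> MATCH
  Jack (120000) -> MATCH
  Dave (80000) -> MATCH
  Quinn (110000) -> MATCH


4 rows:
Wendy, 80000
Jack, 120000
Dave, 80000
Quinn, 110000


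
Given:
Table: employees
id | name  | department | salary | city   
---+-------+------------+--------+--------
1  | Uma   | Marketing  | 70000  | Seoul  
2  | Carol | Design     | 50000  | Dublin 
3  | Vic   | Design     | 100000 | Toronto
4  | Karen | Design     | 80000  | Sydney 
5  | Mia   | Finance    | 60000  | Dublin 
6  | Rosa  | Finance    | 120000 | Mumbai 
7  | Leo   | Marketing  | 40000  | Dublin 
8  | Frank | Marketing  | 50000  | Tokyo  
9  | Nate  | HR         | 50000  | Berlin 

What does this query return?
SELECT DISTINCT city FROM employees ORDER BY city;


All 'city' values (row order): Seoul, Dublin, Toronto, Sydney, Dublin, Mumbai, Dublin, Tokyo, Berlin
Removing duplicates leaves 7 unique value(s).

7 values:
Berlin
Dublin
Mumbai
Seoul
Sydney
Tokyo
Toronto


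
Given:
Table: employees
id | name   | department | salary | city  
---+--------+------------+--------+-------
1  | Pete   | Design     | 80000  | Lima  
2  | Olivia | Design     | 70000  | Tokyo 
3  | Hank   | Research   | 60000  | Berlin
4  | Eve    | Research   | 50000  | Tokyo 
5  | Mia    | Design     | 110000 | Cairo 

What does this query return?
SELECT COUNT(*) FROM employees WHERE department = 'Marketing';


Counting rows where department = 'Marketing'


0


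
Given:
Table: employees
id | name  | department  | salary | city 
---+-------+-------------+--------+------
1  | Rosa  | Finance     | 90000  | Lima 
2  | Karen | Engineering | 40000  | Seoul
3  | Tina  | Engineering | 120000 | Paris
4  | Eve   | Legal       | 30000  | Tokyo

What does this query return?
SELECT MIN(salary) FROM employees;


Salaries: 90000, 40000, 120000, 30000
MIN = 30000

30000


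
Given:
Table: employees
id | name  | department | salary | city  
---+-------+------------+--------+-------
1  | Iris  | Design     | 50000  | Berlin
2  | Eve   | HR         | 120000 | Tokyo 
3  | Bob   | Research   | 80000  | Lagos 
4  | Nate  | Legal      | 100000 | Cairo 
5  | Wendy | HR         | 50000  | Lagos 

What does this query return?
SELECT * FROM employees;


SELECT * returns all 5 rows with all columns

5 rows:
1, Iris, Design, 50000, Berlin
2, Eve, HR, 120000, Tokyo
3, Bob, Research, 80000, Lagos
4, Nate, Legal, 100000, Cairo
5, Wendy, HR, 50000, Lagos


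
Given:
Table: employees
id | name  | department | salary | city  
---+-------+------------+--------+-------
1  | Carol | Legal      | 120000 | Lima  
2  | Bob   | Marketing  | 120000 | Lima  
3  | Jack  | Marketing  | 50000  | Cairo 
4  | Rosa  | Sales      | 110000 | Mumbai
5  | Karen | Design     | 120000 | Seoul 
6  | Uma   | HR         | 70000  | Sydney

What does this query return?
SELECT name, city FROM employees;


Projecting columns: name, city

6 rows:
Carol, Lima
Bob, Lima
Jack, Cairo
Rosa, Mumbai
Karen, Seoul
Uma, Sydney


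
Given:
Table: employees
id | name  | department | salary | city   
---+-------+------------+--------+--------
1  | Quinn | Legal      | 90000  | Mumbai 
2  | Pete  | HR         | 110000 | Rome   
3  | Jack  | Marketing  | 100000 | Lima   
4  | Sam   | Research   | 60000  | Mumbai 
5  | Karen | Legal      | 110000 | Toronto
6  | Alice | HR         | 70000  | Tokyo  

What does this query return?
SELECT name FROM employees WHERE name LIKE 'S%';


LIKE 'S%' matches names starting with 'S'
Matching: 1

1 rows:
Sam


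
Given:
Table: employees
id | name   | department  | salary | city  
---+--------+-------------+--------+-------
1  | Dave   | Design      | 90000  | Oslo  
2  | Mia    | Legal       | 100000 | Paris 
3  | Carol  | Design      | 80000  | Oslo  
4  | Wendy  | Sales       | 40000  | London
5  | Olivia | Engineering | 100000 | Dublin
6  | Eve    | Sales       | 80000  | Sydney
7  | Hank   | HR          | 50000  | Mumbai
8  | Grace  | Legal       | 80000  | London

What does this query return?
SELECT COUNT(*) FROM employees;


COUNT(*) counts all rows

8


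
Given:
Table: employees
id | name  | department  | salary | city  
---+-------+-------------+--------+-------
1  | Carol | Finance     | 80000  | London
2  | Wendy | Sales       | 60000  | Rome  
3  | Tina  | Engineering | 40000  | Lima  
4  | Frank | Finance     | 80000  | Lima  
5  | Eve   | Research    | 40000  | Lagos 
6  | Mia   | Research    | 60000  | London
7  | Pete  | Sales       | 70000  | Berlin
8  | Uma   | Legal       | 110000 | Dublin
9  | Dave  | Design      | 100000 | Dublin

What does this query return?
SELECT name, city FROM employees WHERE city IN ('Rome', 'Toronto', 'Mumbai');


Filtering: city IN ('Rome', 'Toronto', 'Mumbai')
Matching: 1 rows

1 rows:
Wendy, Rome


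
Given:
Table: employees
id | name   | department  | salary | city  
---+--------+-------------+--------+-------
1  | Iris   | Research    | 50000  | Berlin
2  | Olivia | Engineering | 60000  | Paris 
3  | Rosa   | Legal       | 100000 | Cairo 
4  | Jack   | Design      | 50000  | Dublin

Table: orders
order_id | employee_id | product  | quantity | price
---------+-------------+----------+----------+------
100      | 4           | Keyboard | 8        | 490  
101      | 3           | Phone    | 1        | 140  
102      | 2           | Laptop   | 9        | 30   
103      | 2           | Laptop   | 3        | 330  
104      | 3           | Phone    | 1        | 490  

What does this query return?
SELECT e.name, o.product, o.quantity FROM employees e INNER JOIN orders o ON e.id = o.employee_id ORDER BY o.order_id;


Joining employees.id = orders.employee_id:
  employee Jack (id=4) -> order Keyboard
  employee Rosa (id=3) -> order Phone
  employee Olivia (id=2) -> order Laptop
  employee Olivia (id=2) -> order Laptop
  employee Rosa (id=3) -> order Phone


5 rows:
Jack, Keyboard, 8
Rosa, Phone, 1
Olivia, Laptop, 9
Olivia, Laptop, 3
Rosa, Phone, 1


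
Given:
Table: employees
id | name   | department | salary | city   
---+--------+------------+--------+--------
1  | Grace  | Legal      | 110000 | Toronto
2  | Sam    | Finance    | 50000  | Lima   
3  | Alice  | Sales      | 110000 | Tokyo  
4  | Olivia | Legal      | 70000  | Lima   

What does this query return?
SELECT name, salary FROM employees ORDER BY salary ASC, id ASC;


Sorting by salary ASC, then id ASC for ties

4 rows:
Sam, 50000
Olivia, 70000
Grace, 110000
Alice, 110000


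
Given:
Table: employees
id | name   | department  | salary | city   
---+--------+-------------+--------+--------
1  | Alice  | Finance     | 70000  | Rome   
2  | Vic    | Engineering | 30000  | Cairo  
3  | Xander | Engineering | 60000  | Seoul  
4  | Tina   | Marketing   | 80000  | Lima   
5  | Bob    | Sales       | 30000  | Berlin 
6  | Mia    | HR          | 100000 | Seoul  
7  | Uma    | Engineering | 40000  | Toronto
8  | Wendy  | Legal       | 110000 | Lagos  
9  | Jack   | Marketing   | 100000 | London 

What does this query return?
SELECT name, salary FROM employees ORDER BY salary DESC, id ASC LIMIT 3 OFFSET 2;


Sort by salary DESC (id ASC tiebreak), then skip 2 and take 3
Rows 3 through 5

3 rows:
Jack, 100000
Tina, 80000
Alice, 70000


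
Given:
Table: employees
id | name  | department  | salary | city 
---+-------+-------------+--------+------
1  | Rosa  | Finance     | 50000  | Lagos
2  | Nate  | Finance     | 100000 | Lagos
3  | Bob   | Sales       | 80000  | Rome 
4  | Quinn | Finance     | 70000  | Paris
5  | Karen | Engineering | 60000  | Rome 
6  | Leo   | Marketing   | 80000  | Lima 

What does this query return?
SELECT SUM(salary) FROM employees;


SUM(salary) = 50000 + 100000 + 80000 + 70000 + 60000 + 80000 = 440000

440000


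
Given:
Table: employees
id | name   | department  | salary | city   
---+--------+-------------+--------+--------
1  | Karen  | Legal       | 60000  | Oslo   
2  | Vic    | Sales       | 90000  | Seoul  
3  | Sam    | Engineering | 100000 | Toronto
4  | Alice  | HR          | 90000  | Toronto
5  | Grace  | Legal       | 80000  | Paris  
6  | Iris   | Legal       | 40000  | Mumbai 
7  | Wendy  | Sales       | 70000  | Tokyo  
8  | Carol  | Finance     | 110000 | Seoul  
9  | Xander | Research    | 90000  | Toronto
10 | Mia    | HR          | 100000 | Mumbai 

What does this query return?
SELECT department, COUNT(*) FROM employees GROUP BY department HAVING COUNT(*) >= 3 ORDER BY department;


Groups with count >= 3:
  Legal: 3 -> PASS
  Engineering: 1 -> filtered out
  Finance: 1 -> filtered out
  HR: 2 -> filtered out
  Research: 1 -> filtered out
  Sales: 2 -> filtered out


1 groups:
Legal, 3


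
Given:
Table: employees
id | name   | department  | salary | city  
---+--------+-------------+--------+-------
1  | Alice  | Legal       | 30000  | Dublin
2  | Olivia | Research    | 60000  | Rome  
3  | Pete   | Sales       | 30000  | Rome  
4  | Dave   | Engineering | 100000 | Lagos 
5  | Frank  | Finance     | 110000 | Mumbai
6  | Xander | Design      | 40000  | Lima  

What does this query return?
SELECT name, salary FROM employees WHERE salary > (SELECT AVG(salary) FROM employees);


Subquery: AVG(salary) = 61666.67
Filtering: salary > 61666.67
  Dave (100000) -> MATCH
  Frank (110000) -> MATCH


2 rows:
Dave, 100000
Frank, 110000


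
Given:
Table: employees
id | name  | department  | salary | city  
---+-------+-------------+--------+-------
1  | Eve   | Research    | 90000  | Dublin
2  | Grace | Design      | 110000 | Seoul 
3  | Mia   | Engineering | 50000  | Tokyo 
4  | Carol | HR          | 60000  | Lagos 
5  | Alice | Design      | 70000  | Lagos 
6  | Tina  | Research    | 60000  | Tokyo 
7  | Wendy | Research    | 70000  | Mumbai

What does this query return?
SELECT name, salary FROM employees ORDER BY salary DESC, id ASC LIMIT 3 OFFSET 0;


Sort by salary DESC (id ASC tiebreak), then skip 0 and take 3
Rows 1 through 3

3 rows:
Grace, 110000
Eve, 90000
Alice, 70000


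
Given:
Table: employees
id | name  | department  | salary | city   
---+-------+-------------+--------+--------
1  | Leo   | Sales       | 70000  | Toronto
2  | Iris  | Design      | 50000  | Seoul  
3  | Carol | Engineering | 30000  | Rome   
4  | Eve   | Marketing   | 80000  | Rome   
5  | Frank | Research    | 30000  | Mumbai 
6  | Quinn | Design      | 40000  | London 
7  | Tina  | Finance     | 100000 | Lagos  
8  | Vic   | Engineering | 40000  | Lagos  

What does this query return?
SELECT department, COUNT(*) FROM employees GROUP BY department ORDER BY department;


Assigning each row to its department group:
  Leo -> Sales
  Iris -> Design
  Carol -> Engineering
  Eve -> Marketing
  Frank -> Research
  Quinn -> Design
  Tina -> Finance
  Vic -> Engineering


6 groups:
Design, 2
Engineering, 2
Finance, 1
Marketing, 1
Research, 1
Sales, 1


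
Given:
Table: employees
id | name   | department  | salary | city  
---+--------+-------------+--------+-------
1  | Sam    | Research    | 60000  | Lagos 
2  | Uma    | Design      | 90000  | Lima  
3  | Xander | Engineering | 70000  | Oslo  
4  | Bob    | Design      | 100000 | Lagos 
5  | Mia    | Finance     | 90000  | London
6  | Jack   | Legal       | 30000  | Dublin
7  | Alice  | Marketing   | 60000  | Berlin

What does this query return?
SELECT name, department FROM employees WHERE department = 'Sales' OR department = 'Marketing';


Filtering: department = 'Sales' OR 'Marketing'
Matching: 1 rows

1 rows:
Alice, Marketing


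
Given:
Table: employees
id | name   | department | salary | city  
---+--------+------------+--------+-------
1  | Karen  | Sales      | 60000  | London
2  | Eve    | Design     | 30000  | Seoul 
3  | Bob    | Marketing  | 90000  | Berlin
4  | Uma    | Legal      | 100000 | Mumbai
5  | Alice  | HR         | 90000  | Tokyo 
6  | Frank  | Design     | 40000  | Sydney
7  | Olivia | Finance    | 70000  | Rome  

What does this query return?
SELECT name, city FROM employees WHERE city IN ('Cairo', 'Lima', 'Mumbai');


Filtering: city IN ('Cairo', 'Lima', 'Mumbai')
Matching: 1 rows

1 rows:
Uma, Mumbai


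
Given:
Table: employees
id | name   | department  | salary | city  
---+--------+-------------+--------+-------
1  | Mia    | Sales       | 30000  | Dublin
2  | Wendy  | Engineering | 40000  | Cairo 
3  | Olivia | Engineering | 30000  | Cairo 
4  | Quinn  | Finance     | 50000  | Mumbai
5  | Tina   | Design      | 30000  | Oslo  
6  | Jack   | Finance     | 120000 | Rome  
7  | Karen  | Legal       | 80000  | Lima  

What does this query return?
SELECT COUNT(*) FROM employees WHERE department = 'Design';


Counting rows where department = 'Design'
  Tina -> MATCH


1


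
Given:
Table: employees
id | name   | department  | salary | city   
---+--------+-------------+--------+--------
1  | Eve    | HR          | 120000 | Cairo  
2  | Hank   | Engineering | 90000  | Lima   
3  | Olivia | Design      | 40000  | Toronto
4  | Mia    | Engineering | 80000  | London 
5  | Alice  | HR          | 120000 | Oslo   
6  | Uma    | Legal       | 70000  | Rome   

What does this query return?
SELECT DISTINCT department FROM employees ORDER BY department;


All 'department' values (row order): HR, Engineering, Design, Engineering, HR, Legal
Removing duplicates leaves 4 unique value(s).

4 values:
Design
Engineering
HR
Legal


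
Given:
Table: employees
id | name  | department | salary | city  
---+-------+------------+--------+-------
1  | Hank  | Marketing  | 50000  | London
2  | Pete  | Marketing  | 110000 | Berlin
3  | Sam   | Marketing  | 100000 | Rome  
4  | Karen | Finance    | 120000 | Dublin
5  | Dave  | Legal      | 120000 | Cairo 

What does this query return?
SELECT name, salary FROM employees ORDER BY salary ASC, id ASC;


Sorting by salary ASC, then id ASC for ties

5 rows:
Hank, 50000
Sam, 100000
Pete, 110000
Karen, 120000
Dave, 120000


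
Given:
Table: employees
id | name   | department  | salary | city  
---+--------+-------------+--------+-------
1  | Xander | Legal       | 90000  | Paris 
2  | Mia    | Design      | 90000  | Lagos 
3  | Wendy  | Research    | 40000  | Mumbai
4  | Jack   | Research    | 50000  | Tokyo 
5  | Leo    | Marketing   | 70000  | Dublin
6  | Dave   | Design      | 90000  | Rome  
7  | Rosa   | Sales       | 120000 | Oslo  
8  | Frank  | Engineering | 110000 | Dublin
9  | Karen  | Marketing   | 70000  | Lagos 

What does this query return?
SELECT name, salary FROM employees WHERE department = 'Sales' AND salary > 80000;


Filtering: department = 'Sales' AND salary > 80000
Matching: 1 rows

1 rows:
Rosa, 120000


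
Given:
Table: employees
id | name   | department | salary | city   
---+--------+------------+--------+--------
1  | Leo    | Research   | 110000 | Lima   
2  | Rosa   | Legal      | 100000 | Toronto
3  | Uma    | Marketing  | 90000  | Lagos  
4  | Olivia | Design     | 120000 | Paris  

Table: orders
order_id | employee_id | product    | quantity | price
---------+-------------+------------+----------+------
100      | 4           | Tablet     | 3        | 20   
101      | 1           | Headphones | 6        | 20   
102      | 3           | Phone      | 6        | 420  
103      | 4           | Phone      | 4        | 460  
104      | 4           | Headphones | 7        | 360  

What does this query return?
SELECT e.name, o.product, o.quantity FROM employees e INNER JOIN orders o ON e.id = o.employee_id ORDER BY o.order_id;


Joining employees.id = orders.employee_id:
  employee Olivia (id=4) -> order Tablet
  employee Leo (id=1) -> order Headphones
  employee Uma (id=3) -> order Phone
  employee Olivia (id=4) -> order Phone
  employee Olivia (id=4) -> order Headphones


5 rows:
Olivia, Tablet, 3
Leo, Headphones, 6
Uma, Phone, 6
Olivia, Phone, 4
Olivia, Headphones, 7


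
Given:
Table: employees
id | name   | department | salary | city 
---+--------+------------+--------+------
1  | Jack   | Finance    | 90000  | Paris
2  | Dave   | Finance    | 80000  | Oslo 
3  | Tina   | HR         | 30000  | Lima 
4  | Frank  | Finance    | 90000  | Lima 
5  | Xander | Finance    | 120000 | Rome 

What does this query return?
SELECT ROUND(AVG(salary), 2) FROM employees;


SUM(salary) = 410000
COUNT = 5
ROUND(AVG, 2) = ROUND(410000 / 5, 2) = 82000.0

82000.0


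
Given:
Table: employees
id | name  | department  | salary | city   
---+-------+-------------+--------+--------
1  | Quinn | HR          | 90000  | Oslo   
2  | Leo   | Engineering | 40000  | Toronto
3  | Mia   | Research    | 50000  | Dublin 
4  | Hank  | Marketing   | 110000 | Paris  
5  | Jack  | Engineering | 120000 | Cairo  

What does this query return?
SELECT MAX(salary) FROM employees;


Salaries: 90000, 40000, 50000, 110000, 120000
MAX = 120000

120000


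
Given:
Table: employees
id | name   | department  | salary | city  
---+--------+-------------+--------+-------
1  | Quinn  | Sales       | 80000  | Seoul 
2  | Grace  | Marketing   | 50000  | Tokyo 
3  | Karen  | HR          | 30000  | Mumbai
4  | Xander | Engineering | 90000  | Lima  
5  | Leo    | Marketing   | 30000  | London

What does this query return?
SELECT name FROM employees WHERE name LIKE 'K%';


LIKE 'K%' matches names starting with 'K'
Matching: 1

1 rows:
Karen


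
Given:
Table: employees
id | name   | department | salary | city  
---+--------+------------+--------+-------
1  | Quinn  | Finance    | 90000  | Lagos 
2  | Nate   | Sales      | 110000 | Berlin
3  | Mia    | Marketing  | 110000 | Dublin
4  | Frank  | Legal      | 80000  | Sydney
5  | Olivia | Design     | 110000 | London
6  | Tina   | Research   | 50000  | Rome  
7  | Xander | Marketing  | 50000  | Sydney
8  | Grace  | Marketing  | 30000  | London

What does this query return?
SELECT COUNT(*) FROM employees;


COUNT(*) counts all rows

8


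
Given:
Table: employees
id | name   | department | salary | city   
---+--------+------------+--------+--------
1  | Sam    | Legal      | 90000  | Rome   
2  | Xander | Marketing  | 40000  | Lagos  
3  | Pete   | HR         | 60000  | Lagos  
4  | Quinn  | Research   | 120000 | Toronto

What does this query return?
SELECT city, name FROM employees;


Projecting columns: city, name

4 rows:
Rome, Sam
Lagos, Xander
Lagos, Pete
Toronto, Quinn


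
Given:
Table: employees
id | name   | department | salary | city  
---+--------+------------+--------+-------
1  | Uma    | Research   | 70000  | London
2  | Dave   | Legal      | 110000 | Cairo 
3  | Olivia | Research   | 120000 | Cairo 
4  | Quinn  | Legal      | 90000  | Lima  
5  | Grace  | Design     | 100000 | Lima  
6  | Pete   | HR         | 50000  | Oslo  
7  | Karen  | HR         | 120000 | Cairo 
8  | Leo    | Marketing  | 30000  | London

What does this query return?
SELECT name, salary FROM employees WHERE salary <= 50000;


Filtering: salary <= 50000
Matching: 2 rows

2 rows:
Pete, 50000
Leo, 30000


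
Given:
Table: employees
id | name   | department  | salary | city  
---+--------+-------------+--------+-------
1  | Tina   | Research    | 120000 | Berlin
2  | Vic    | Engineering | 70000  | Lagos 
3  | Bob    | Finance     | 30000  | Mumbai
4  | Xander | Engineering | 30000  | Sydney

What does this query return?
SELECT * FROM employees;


SELECT * returns all 4 rows with all columns

4 rows:
1, Tina, Research, 120000, Berlin
2, Vic, Engineering, 70000, Lagos
3, Bob, Finance, 30000, Mumbai
4, Xander, Engineering, 30000, Sydney


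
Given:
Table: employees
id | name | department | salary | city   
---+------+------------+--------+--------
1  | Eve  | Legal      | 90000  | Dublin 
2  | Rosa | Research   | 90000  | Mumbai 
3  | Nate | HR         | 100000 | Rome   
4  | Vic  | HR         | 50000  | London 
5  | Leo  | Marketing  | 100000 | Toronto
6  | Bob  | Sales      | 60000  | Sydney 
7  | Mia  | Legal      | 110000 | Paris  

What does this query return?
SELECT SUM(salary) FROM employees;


SUM(salary) = 90000 + 90000 + 100000 + 50000 + 100000 + 60000 + 110000 = 600000

600000


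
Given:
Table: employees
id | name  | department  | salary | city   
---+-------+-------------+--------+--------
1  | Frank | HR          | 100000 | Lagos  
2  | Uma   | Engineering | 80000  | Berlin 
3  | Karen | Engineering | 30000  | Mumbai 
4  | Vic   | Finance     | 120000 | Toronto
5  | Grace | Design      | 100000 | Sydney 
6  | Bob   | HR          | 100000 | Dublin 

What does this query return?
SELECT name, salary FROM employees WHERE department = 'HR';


Filtering: department = 'HR'
Matching rows: 2

2 rows:
Frank, 100000
Bob, 100000


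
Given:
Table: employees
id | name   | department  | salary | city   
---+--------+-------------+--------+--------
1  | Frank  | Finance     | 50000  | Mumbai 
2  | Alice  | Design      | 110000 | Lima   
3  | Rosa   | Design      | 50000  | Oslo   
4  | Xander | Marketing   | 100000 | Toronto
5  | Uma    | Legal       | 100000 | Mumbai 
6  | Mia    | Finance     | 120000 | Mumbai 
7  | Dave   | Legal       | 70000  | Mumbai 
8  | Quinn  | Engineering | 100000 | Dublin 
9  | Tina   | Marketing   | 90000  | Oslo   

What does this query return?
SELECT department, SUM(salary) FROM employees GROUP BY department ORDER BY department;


Summing salary within each department:
  Design: 110000 + 50000 = 160000
  Engineering: 100000 = 100000
  Finance: 50000 + 120000 = 170000
  Legal: 100000 + 70000 = 170000
  Marketing: 100000 + 90000 = 190000


5 groups:
Design, 160000
Engineering, 100000
Finance, 170000
Legal, 170000
Marketing, 190000


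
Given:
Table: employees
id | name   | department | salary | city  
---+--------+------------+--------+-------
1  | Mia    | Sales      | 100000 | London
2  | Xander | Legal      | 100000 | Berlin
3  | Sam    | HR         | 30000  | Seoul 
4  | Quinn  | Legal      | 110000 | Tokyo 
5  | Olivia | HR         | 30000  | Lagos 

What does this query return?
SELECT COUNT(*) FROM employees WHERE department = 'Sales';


Counting rows where department = 'Sales'
  Mia -> MATCH


1


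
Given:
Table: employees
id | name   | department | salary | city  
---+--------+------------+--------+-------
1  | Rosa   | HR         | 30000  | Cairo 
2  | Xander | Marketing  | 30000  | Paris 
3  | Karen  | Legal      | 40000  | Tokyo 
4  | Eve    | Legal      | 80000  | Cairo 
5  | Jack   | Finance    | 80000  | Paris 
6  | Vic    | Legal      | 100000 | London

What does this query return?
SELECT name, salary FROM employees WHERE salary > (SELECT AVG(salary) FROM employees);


Subquery: AVG(salary) = 60000.0
Filtering: salary > 60000.0
  Eve (80000) -> MATCH
  Jack (80000) -> MATCH
  Vic (100000) -> MATCH


3 rows:
Eve, 80000
Jack, 80000
Vic, 100000


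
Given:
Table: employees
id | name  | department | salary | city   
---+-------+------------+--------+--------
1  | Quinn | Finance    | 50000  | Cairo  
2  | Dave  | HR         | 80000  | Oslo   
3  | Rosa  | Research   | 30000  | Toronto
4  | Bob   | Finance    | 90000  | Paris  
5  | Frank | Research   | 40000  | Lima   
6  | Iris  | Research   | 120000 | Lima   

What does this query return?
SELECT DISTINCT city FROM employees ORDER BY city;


All 'city' values (row order): Cairo, Oslo, Toronto, Paris, Lima, Lima
Removing duplicates leaves 5 unique value(s).

5 values:
Cairo
Lima
Oslo
Paris
Toronto


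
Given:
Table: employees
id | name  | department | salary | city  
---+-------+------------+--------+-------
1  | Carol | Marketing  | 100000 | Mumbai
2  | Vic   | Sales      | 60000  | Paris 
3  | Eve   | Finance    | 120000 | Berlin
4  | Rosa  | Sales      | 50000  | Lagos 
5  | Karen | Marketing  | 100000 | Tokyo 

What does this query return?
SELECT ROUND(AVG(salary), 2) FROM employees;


SUM(salary) = 430000
COUNT = 5
ROUND(AVG, 2) = ROUND(430000 / 5, 2) = 86000.0

86000.0


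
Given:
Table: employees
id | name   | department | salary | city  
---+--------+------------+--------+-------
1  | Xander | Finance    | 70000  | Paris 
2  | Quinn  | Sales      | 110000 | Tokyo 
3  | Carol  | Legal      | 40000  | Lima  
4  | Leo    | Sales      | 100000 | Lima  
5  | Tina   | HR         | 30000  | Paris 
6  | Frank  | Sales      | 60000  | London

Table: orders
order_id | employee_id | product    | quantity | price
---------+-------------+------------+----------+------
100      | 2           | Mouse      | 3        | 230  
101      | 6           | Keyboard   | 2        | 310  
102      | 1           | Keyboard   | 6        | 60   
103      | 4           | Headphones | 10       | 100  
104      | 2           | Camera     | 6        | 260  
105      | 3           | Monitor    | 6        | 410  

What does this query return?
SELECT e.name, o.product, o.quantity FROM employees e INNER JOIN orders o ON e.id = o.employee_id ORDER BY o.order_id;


Joining employees.id = orders.employee_id:
  employee Quinn (id=2) -> order Mouse
  employee Frank (id=6) -> order Keyboard
  employee Xander (id=1) -> order Keyboard
  employee Leo (id=4) -> order Headphones
  employee Quinn (id=2) -> order Camera
  employee Carol (id=3) -> order Monitor


6 rows:
Quinn, Mouse, 3
Frank, Keyboard, 2
Xander, Keyboard, 6
Leo, Headphones, 10
Quinn, Camera, 6
Carol, Monitor, 6


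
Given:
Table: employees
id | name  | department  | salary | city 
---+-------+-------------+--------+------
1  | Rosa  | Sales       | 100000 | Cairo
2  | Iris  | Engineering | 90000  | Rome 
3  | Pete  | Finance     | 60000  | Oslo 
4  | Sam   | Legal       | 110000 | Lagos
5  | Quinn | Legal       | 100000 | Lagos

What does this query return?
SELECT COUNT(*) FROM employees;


COUNT(*) counts all rows

5


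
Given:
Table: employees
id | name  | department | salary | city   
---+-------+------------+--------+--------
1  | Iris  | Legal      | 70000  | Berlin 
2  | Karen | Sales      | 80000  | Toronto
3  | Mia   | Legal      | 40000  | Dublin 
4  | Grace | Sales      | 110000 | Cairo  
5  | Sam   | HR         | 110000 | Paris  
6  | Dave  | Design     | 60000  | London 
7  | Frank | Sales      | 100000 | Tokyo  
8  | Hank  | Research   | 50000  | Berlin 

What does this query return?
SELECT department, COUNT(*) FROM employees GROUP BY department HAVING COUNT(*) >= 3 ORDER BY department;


Groups with count >= 3:
  Sales: 3 -> PASS
  Design: 1 -> filtered out
  HR: 1 -> filtered out
  Legal: 2 -> filtered out
  Research: 1 -> filtered out


1 groups:
Sales, 3
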